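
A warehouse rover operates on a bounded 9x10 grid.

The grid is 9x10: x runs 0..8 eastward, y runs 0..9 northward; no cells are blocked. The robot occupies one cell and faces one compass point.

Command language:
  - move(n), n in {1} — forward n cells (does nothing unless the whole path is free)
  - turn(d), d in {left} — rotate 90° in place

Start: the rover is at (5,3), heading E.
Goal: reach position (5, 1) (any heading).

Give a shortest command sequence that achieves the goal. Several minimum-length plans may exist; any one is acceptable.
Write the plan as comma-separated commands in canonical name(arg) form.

turn(left), turn(left), turn(left), move(1), move(1)

t0: at (5,3), heading E
t=1 turn(left) ⇒ at (5,3), heading N
t=2 turn(left) ⇒ at (5,3), heading W
t=3 turn(left) ⇒ at (5,3), heading S
t=4 move(1) ⇒ at (5,2), heading S
t=5 move(1) ⇒ at (5,1), heading S
minimal: 5 command(s), checked below 5.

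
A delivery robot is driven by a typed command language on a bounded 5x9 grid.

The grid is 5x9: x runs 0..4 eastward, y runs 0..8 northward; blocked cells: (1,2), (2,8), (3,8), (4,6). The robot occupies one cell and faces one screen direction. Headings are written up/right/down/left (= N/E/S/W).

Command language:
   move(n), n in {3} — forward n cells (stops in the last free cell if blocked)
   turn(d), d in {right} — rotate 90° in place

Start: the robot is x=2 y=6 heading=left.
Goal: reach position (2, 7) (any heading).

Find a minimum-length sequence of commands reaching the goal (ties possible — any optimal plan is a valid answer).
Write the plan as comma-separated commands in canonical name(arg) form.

t0: x=2 y=6 heading=left
[1] after turn(right): x=2 y=6 heading=up
[2] after move(3): x=2 y=7 heading=up
nothing shorter than 2 reaches the goal.

turn(right), move(3)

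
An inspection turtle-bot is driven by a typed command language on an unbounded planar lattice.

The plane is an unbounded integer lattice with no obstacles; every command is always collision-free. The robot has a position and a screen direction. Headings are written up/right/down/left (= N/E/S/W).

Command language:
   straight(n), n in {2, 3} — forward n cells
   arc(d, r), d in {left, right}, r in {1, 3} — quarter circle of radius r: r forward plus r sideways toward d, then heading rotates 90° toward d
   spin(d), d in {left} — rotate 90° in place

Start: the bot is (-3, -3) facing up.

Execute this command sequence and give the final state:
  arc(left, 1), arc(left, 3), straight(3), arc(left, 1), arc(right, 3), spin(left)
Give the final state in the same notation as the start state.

t0: (-3, -3) facing up
[1] after arc(left, 1): (-4, -2) facing left
[2] after arc(left, 3): (-7, -5) facing down
[3] after straight(3): (-7, -8) facing down
[4] after arc(left, 1): (-6, -9) facing right
[5] after arc(right, 3): (-3, -12) facing down
[6] after spin(left): (-3, -12) facing right

(-3, -12) facing right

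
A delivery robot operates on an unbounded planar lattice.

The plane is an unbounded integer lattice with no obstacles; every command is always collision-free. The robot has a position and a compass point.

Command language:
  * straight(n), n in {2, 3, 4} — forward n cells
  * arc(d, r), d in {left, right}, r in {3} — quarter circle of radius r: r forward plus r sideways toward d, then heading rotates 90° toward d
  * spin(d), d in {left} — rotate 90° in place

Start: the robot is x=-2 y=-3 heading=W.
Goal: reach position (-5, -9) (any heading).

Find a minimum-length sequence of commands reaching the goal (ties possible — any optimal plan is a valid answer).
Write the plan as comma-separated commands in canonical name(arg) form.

arc(left, 3), straight(3)

start: x=-2 y=-3 heading=W
step 1 (arc(left, 3)): x=-5 y=-6 heading=S
step 2 (straight(3)): x=-5 y=-9 heading=S
minimal: 2 command(s), checked below 2.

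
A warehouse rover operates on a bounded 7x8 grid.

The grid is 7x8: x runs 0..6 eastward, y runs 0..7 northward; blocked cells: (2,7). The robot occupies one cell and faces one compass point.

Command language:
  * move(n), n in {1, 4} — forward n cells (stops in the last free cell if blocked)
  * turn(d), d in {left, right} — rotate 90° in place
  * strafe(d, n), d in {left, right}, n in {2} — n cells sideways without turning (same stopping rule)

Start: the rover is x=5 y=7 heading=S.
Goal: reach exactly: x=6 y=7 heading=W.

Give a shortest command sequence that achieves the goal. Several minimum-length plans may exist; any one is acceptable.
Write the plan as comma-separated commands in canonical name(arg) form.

strafe(left, 2), turn(right)

t0: x=5 y=7 heading=S
t=1 strafe(left, 2) ⇒ x=6 y=7 heading=S
t=2 turn(right) ⇒ x=6 y=7 heading=W
minimal: 2 command(s), checked below 2.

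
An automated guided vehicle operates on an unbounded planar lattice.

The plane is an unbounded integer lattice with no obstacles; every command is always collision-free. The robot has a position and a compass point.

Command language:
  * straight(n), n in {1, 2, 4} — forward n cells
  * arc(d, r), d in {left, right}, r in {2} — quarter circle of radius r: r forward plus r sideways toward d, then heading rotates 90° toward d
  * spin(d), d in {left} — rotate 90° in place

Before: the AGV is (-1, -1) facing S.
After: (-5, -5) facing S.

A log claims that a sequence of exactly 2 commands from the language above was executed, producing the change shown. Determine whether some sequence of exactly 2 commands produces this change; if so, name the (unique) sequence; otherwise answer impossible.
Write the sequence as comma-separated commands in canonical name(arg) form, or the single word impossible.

key: order matters: swapping arc(right, 2) and arc(left, 2) lands elsewhere
initial: (-1, -1) facing S
1. arc(right, 2) → (-3, -3) facing W
2. arc(left, 2) → (-5, -5) facing S
no rival 2-sequence matches.

arc(right, 2), arc(left, 2)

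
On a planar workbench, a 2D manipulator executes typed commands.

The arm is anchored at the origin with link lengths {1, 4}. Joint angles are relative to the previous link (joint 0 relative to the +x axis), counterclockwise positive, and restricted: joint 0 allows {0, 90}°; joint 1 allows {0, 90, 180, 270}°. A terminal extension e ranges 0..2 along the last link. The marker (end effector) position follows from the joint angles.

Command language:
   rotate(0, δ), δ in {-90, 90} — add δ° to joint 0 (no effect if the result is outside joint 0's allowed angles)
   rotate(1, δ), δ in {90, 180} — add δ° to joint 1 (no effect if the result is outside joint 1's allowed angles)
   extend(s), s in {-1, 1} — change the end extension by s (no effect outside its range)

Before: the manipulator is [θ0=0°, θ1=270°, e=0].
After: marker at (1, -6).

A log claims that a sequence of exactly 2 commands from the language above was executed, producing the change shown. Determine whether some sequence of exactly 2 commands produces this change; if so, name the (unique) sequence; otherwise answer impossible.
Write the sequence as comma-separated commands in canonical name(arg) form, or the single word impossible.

extend(1), extend(1)

initial: [θ0=0°, θ1=270°, e=0]
[1] after extend(1): [θ0=0°, θ1=270°, e=1]
[2] after extend(1): [θ0=0°, θ1=270°, e=2]
uniquely the one of 36 2-step routes that fits.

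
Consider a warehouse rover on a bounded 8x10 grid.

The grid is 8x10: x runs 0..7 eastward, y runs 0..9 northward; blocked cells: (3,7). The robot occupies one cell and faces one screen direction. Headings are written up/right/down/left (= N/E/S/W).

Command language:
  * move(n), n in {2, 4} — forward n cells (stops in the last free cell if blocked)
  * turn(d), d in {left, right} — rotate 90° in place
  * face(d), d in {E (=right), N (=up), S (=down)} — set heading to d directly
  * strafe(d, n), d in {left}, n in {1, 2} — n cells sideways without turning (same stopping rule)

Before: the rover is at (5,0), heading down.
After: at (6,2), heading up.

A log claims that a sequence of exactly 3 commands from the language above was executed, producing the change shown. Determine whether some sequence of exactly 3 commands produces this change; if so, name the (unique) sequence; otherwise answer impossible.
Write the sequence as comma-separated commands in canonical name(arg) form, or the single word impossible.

strafe(left, 1), face(N), move(2)

key: order matters: swapping strafe(left, 1) and move(2) lands elsewhere
start: at (5,0), heading down
t=1 strafe(left, 1) ⇒ at (6,0), heading down
t=2 face(N) ⇒ at (6,0), heading up
t=3 move(2) ⇒ at (6,2), heading up
all 729 alternatives checked — unique.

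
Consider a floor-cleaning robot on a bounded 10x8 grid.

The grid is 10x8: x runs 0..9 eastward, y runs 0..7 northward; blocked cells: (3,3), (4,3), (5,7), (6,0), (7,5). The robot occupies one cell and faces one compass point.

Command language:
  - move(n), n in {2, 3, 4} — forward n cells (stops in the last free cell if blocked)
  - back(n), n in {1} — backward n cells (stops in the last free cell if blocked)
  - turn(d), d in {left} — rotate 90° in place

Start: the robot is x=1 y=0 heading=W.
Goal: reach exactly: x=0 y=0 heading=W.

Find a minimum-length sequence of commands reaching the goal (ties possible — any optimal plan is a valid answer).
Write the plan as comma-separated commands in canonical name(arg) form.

move(2)

from: x=1 y=0 heading=W
1. move(2) → x=0 y=0 heading=W
nothing shorter than 1 reaches the goal.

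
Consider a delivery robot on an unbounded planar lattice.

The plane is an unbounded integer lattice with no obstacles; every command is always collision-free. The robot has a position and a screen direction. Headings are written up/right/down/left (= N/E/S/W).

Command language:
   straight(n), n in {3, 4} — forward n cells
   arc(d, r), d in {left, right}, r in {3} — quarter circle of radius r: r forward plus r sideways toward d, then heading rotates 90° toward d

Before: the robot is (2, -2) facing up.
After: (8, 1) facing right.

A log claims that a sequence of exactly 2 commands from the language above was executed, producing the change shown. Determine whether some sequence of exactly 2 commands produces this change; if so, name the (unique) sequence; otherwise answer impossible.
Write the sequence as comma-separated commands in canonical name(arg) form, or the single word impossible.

key: cell and facing (now E) both changed — the 2 commands mix motion and turning
begin: (2, -2) facing up
[1] after arc(right, 3): (5, 1) facing right
[2] after straight(3): (8, 1) facing right
all 16 alternatives checked — unique.

arc(right, 3), straight(3)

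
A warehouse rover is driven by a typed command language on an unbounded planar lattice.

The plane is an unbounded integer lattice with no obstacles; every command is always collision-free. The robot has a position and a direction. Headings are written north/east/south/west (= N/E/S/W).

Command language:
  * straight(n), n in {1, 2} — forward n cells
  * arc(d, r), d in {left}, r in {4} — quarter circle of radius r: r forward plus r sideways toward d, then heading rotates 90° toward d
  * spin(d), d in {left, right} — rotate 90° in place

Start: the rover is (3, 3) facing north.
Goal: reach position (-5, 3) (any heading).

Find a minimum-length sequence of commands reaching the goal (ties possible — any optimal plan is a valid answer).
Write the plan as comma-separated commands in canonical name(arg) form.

t0: (3, 3) facing north
step 1 (arc(left, 4)): (-1, 7) facing west
step 2 (arc(left, 4)): (-5, 3) facing south
shorter routes all fall short; 2 is best.

arc(left, 4), arc(left, 4)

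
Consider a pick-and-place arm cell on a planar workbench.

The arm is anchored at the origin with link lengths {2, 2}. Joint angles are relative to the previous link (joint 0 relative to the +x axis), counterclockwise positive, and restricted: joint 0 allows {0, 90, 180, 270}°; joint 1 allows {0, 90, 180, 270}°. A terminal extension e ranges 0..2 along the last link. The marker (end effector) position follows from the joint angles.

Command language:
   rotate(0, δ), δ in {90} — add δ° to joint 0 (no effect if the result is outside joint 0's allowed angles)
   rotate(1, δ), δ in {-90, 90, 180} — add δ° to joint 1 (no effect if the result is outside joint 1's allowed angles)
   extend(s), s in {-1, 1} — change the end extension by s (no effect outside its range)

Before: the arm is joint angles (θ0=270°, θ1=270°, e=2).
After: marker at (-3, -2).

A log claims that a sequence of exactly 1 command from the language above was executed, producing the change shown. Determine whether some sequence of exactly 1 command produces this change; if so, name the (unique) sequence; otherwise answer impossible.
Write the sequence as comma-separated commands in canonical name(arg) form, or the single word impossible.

begin: joint angles (θ0=270°, θ1=270°, e=2)
step 1 (extend(-1)): joint angles (θ0=270°, θ1=270°, e=1)
all 6 alternatives checked — unique.

extend(-1)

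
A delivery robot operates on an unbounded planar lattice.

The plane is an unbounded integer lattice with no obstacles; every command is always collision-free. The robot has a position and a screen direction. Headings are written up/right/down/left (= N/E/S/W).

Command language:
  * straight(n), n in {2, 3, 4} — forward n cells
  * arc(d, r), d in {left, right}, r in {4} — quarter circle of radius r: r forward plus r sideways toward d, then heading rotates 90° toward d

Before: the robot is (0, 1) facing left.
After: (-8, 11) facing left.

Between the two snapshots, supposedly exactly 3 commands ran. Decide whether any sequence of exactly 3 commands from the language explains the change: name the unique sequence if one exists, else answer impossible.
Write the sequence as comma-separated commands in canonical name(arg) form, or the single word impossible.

key: heading stays W — rotations cancel among the 3 commands
initial: (0, 1) facing left
step 1 (arc(right, 4)): (-4, 5) facing up
step 2 (straight(2)): (-4, 7) facing up
step 3 (arc(left, 4)): (-8, 11) facing left
all 125 alternatives checked — unique.

arc(right, 4), straight(2), arc(left, 4)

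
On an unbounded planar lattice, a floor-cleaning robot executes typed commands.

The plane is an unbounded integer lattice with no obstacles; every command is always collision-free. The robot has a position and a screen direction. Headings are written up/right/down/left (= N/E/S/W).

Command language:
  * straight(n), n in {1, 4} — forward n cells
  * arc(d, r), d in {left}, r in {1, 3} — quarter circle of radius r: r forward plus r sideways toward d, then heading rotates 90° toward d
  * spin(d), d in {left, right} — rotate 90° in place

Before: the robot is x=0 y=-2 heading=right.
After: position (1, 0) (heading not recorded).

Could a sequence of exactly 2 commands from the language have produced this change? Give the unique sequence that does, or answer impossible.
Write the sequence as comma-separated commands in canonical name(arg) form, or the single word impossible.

arc(left, 1), straight(1)

key: running straight(1) before arc(left, 1) would end elsewhere — order is forced
t0: x=0 y=-2 heading=right
t=1 arc(left, 1) ⇒ x=1 y=-1 heading=up
t=2 straight(1) ⇒ x=1 y=0 heading=up
uniquely the one of 36 2-step routes that fits.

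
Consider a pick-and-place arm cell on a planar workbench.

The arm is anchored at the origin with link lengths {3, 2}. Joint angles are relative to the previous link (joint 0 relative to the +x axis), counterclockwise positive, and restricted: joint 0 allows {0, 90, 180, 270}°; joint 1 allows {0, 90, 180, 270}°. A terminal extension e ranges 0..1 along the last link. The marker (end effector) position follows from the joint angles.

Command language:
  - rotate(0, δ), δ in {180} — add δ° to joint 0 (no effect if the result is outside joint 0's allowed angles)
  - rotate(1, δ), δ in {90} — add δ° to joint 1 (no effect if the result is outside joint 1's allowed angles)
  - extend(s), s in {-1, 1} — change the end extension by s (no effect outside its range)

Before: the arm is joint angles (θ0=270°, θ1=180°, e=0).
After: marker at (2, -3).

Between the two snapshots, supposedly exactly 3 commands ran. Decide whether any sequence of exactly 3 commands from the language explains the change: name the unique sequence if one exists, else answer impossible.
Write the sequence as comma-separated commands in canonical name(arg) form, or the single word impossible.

from: joint angles (θ0=270°, θ1=180°, e=0)
1. rotate(1, 90) → joint angles (θ0=270°, θ1=270°, e=0)
2. rotate(1, 90) → joint angles (θ0=270°, θ1=0°, e=0)
3. rotate(1, 90) → joint angles (θ0=270°, θ1=90°, e=0)
uniquely the one of 64 3-step routes that fits.

rotate(1, 90), rotate(1, 90), rotate(1, 90)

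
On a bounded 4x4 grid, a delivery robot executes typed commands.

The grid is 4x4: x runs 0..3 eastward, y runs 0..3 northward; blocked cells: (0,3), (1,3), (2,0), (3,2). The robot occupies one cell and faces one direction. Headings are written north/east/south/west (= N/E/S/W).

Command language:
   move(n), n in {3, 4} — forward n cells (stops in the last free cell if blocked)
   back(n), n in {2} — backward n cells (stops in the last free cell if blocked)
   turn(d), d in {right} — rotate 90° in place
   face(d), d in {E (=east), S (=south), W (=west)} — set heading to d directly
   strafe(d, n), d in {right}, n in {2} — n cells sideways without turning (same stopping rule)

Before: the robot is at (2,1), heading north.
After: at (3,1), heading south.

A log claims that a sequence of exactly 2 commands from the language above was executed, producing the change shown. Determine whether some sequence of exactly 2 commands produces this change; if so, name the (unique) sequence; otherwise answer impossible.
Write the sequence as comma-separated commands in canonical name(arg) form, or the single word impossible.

strafe(right, 2), face(S)

key: strafe(right, 2) runs into the grid edge before its full distance
t0: at (2,1), heading north
t=1 strafe(right, 2) ⇒ at (3,1), heading north
t=2 face(S) ⇒ at (3,1), heading south
uniquely the one of 64 2-step routes that fits.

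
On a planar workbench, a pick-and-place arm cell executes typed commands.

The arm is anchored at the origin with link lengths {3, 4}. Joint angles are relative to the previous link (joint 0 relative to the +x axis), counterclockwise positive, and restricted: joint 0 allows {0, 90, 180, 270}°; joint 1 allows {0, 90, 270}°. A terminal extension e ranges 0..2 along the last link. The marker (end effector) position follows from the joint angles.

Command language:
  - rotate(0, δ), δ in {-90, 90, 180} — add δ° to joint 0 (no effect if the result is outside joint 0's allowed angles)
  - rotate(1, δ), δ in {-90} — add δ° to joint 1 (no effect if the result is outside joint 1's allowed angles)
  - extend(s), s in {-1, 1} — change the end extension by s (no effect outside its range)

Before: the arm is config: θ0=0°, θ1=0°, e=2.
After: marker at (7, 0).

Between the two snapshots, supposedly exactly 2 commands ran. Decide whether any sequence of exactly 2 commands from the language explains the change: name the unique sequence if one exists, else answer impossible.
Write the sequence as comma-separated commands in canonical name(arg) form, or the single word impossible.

from: config: θ0=0°, θ1=0°, e=2
1. extend(-1) → config: θ0=0°, θ1=0°, e=1
2. extend(-1) → config: θ0=0°, θ1=0°, e=0
no rival 2-sequence matches.

extend(-1), extend(-1)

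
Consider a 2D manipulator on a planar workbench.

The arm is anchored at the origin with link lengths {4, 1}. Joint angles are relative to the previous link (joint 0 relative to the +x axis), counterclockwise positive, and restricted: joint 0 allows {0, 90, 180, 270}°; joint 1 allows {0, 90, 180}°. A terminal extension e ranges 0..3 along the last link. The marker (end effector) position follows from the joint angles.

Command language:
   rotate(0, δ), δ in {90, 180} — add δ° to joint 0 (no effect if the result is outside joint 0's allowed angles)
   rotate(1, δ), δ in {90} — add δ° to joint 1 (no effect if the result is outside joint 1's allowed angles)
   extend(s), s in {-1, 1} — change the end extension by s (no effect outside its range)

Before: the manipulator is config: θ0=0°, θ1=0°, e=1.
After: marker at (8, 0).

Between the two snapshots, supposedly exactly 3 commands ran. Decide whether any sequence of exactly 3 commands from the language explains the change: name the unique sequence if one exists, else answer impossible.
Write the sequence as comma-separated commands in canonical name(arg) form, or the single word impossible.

start: config: θ0=0°, θ1=0°, e=1
t=1 extend(1) ⇒ config: θ0=0°, θ1=0°, e=2
t=2 extend(1) ⇒ config: θ0=0°, θ1=0°, e=3
t=3 extend(1) ⇒ config: θ0=0°, θ1=0°, e=3
no other 3-command option fits: unique.

extend(1), extend(1), extend(1)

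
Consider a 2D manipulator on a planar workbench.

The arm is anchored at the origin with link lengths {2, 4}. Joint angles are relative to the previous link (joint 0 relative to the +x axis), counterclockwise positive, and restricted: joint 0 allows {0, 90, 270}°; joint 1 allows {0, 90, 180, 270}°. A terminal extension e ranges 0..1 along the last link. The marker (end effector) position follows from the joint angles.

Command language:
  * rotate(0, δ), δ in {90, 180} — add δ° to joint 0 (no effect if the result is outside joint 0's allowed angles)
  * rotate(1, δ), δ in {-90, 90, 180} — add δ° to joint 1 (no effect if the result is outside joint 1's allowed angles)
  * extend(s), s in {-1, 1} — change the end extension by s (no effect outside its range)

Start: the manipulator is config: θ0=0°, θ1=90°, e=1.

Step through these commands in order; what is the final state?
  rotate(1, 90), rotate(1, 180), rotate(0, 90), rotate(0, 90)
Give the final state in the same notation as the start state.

begin: config: θ0=0°, θ1=90°, e=1
1. rotate(1, 90) → config: θ0=0°, θ1=180°, e=1
2. rotate(1, 180) → config: θ0=0°, θ1=0°, e=1
3. rotate(0, 90) → config: θ0=90°, θ1=0°, e=1
4. rotate(0, 90) → config: θ0=90°, θ1=0°, e=1

config: θ0=90°, θ1=0°, e=1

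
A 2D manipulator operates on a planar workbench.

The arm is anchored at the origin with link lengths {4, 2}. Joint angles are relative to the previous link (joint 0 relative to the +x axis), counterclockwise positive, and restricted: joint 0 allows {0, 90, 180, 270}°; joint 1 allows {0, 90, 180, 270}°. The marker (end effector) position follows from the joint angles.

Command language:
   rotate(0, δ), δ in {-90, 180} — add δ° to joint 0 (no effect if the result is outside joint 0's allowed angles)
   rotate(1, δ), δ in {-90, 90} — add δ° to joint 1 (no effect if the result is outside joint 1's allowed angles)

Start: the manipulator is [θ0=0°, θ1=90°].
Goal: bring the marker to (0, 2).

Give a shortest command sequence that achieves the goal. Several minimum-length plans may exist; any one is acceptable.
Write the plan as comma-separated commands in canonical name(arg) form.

rotate(0, 180), rotate(1, 90), rotate(0, -90)

from: [θ0=0°, θ1=90°]
step 1 (rotate(0, 180)): [θ0=180°, θ1=90°]
step 2 (rotate(1, 90)): [θ0=180°, θ1=180°]
step 3 (rotate(0, -90)): [θ0=90°, θ1=180°]
minimal: 3 command(s), checked below 3.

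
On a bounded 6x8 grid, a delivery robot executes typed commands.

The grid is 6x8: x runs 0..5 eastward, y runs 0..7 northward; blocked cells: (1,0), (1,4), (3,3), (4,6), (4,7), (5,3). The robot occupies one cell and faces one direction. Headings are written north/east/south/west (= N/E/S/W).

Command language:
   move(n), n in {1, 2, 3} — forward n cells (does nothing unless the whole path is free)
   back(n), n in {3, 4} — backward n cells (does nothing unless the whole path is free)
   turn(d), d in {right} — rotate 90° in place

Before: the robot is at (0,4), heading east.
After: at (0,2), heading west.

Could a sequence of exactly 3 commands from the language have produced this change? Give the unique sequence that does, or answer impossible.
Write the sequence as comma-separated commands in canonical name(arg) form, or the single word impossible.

key: cell and facing (now W) both changed — the 3 commands mix motion and turning
initial: at (0,4), heading east
t=1 turn(right) ⇒ at (0,4), heading south
t=2 move(2) ⇒ at (0,2), heading south
t=3 turn(right) ⇒ at (0,2), heading west
no rival 3-sequence matches.

turn(right), move(2), turn(right)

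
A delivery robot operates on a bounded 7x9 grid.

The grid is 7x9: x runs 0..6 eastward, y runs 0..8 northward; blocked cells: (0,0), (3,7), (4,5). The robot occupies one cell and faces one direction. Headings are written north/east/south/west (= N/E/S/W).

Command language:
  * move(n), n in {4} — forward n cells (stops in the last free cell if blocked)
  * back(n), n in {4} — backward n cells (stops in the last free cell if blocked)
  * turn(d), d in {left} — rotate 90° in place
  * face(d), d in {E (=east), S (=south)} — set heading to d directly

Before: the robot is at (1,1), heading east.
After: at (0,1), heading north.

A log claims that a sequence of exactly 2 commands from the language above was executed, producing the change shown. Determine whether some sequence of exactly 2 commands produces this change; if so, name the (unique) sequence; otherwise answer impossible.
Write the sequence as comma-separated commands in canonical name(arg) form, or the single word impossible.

back(4), turn(left)

key: back(4) runs into the grid edge before its full distance
initial: at (1,1), heading east
1. back(4) → at (0,1), heading east
2. turn(left) → at (0,1), heading north
all 25 alternatives checked — unique.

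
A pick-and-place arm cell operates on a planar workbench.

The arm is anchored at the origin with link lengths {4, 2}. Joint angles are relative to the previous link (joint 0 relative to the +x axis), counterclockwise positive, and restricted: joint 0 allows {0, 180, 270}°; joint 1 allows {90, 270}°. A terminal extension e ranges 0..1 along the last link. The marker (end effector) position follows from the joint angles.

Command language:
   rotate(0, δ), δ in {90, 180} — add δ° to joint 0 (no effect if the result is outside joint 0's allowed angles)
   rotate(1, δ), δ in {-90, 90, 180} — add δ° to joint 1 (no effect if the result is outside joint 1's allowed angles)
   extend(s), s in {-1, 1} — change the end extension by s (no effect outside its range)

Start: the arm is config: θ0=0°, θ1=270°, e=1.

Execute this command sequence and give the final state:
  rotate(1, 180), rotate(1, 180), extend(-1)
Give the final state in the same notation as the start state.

config: θ0=0°, θ1=270°, e=0

begin: config: θ0=0°, θ1=270°, e=1
1. rotate(1, 180) → config: θ0=0°, θ1=90°, e=1
2. rotate(1, 180) → config: θ0=0°, θ1=270°, e=1
3. extend(-1) → config: θ0=0°, θ1=270°, e=0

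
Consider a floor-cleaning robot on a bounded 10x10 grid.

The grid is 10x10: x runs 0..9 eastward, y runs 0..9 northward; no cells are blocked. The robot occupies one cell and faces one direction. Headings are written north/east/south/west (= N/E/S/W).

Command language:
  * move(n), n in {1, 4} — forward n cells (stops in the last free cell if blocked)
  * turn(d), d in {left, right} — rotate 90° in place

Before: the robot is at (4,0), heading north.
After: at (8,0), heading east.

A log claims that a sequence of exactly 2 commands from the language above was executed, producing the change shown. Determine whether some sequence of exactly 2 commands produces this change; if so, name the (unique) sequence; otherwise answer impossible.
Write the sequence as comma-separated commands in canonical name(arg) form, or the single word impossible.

turn(right), move(4)

key: order matters: swapping turn(right) and move(4) lands elsewhere
from: at (4,0), heading north
[1] after turn(right): at (4,0), heading east
[2] after move(4): at (8,0), heading east
no other 2-command option fits: unique.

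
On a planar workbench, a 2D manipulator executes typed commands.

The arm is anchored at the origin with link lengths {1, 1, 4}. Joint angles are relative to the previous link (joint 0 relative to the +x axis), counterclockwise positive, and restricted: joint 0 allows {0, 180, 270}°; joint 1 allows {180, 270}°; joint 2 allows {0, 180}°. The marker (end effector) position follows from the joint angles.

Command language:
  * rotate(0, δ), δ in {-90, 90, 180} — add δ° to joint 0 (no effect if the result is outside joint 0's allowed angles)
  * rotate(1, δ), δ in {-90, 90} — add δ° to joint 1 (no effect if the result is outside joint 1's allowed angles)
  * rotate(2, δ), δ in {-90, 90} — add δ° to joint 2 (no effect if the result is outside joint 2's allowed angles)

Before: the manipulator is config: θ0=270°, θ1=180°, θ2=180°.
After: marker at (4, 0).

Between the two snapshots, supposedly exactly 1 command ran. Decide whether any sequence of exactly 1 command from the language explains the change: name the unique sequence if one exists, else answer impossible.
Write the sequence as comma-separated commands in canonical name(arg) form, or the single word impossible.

rotate(0, 90)

begin: config: θ0=270°, θ1=180°, θ2=180°
step 1 (rotate(0, 90)): config: θ0=0°, θ1=180°, θ2=180°
no rival 1-sequence matches.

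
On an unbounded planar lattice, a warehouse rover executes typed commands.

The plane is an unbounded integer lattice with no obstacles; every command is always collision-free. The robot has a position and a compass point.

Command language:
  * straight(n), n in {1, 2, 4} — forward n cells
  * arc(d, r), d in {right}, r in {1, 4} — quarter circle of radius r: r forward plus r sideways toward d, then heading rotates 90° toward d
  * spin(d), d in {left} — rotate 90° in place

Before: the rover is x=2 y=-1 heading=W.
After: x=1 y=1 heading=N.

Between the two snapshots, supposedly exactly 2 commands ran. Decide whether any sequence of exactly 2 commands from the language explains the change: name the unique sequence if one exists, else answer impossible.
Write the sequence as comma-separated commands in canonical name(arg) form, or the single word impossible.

key: position moved to (1,1) AND the heading swung to N — translation plus rotation needed
start: x=2 y=-1 heading=W
1. arc(right, 1) → x=1 y=0 heading=N
2. straight(1) → x=1 y=1 heading=N
uniquely the one of 36 2-step routes that fits.

arc(right, 1), straight(1)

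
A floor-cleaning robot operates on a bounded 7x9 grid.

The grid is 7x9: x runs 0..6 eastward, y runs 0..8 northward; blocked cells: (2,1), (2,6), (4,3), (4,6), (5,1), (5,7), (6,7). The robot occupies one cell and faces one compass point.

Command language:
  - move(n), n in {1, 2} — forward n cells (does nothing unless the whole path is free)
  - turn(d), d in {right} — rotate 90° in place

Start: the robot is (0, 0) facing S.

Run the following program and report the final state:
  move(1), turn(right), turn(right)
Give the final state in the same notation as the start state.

(0, 0) facing N

t0: (0, 0) facing S
step 1 (move(1)): (0, 0) facing S
step 2 (turn(right)): (0, 0) facing W
step 3 (turn(right)): (0, 0) facing N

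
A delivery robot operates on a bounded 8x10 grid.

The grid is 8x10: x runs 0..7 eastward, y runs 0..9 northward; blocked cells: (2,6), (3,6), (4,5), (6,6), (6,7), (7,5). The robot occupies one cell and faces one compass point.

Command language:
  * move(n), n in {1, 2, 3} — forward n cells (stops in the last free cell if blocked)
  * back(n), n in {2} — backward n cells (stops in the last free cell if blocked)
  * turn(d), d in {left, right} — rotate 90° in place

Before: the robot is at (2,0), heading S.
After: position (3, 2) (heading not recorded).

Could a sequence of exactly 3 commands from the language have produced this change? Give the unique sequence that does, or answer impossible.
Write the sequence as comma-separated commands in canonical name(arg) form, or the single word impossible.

key: running move(1) before back(2) would end elsewhere — order is forced
start: at (2,0), heading S
[1] after back(2): at (2,2), heading S
[2] after turn(left): at (2,2), heading E
[3] after move(1): at (3,2), heading E
uniquely the one of 216 3-step routes that fits.

back(2), turn(left), move(1)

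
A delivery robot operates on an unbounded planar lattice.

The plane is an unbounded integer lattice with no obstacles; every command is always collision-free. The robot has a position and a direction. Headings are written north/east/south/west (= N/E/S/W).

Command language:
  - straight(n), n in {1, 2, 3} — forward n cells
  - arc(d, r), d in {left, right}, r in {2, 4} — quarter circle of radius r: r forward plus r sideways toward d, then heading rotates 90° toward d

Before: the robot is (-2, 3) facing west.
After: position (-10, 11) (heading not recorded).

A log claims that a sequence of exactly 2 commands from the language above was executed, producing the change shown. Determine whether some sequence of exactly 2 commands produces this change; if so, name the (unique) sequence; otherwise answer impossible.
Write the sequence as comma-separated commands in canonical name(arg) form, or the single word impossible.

arc(right, 4), arc(left, 4)

key: running arc(left, 4) before arc(right, 4) would end elsewhere — order is forced
start: (-2, 3) facing west
t=1 arc(right, 4) ⇒ (-6, 7) facing north
t=2 arc(left, 4) ⇒ (-10, 11) facing west
no other 2-command option fits: unique.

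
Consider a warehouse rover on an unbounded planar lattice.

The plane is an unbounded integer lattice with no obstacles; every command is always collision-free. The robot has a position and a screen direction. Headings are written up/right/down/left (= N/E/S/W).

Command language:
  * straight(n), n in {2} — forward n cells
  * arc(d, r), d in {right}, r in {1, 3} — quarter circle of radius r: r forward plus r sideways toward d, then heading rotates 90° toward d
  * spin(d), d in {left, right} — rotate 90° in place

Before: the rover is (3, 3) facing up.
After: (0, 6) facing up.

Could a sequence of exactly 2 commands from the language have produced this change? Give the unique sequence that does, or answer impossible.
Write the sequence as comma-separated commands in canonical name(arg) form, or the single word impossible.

key: running arc(right, 3) before spin(left) would end elsewhere — order is forced
t0: (3, 3) facing up
[1] after spin(left): (3, 3) facing left
[2] after arc(right, 3): (0, 6) facing up
no rival 2-sequence matches.

spin(left), arc(right, 3)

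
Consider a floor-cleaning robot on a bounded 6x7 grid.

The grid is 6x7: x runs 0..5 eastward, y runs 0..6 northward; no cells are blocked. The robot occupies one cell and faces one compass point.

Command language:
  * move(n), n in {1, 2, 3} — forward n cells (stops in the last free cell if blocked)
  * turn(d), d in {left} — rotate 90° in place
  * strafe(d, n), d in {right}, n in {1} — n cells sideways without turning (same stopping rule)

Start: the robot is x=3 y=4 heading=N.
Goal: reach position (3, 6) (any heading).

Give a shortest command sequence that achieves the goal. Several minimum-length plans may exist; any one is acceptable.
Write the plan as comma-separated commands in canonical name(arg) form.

move(3)

begin: x=3 y=4 heading=N
step 1 (move(3)): x=3 y=6 heading=N
shorter routes all fall short; 1 is best.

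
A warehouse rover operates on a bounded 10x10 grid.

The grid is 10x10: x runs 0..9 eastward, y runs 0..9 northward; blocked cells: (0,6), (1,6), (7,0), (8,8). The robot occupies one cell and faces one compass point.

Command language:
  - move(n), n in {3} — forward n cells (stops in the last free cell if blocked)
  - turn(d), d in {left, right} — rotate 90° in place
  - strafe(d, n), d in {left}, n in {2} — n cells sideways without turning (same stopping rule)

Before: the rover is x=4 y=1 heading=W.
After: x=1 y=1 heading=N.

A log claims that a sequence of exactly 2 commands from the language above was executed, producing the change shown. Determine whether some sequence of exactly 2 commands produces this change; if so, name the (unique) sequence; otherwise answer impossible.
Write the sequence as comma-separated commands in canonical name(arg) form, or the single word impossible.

move(3), turn(right)

key: cell and facing (now N) both changed — the 2 commands mix motion and turning
begin: x=4 y=1 heading=W
1. move(3) → x=1 y=1 heading=W
2. turn(right) → x=1 y=1 heading=N
no other 2-command option fits: unique.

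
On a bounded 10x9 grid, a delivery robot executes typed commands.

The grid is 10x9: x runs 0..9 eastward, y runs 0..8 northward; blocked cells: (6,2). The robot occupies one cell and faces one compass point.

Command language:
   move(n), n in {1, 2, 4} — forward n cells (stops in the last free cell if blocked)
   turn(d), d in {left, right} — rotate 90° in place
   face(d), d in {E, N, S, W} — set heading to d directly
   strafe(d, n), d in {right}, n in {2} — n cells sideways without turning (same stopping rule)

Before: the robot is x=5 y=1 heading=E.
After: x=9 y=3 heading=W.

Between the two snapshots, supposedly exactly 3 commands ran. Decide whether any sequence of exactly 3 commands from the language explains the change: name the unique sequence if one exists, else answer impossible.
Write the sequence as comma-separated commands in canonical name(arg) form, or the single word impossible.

move(4), face(W), strafe(right, 2)

key: cell and facing (now W) both changed — the 3 commands mix motion and turning
start: x=5 y=1 heading=E
step 1 (move(4)): x=9 y=1 heading=E
step 2 (face(W)): x=9 y=1 heading=W
step 3 (strafe(right, 2)): x=9 y=3 heading=W
no other 3-command option fits: unique.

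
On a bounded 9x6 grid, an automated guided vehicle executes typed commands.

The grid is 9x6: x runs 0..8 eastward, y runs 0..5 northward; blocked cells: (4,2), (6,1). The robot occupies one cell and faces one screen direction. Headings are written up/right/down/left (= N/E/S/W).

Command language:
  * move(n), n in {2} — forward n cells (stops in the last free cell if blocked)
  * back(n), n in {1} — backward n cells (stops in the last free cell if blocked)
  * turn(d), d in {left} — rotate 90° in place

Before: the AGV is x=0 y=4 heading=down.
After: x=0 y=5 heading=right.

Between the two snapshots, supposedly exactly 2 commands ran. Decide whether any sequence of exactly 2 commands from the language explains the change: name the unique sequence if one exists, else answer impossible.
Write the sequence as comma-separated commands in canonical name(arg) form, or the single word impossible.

back(1), turn(left)

key: position moved to (0,5) AND the heading swung to E — translation plus rotation needed
begin: x=0 y=4 heading=down
step 1 (back(1)): x=0 y=5 heading=down
step 2 (turn(left)): x=0 y=5 heading=right
no rival 2-sequence matches.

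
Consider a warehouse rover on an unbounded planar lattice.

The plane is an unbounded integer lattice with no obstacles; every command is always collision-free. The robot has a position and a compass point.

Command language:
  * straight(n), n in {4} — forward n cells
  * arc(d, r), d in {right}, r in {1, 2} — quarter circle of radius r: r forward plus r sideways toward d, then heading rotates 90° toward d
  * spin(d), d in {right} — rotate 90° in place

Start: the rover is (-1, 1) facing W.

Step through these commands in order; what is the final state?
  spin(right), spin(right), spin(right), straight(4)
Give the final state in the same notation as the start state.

begin: (-1, 1) facing W
[1] after spin(right): (-1, 1) facing N
[2] after spin(right): (-1, 1) facing E
[3] after spin(right): (-1, 1) facing S
[4] after straight(4): (-1, -3) facing S

(-1, -3) facing S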